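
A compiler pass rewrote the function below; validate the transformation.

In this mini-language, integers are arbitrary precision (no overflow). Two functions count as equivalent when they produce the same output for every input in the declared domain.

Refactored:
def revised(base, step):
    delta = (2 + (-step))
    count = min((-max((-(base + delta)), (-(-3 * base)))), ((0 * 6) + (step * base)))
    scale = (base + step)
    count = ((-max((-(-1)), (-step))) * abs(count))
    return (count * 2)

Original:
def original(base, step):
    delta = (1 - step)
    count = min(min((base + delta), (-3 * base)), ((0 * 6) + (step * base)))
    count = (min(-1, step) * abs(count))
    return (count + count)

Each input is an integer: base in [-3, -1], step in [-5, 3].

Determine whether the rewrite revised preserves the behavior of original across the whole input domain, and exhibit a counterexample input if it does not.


The rewrite breaks on base=-3, step=-5, where the results are -30 and -40.
original: delta := 6 | count := 3 | count := -15 | result -30
revised: delta := 7 | count := 4 | scale := -8 | count := -20 | result -40
verdict: not equivalent; witness: base=-3, step=-5


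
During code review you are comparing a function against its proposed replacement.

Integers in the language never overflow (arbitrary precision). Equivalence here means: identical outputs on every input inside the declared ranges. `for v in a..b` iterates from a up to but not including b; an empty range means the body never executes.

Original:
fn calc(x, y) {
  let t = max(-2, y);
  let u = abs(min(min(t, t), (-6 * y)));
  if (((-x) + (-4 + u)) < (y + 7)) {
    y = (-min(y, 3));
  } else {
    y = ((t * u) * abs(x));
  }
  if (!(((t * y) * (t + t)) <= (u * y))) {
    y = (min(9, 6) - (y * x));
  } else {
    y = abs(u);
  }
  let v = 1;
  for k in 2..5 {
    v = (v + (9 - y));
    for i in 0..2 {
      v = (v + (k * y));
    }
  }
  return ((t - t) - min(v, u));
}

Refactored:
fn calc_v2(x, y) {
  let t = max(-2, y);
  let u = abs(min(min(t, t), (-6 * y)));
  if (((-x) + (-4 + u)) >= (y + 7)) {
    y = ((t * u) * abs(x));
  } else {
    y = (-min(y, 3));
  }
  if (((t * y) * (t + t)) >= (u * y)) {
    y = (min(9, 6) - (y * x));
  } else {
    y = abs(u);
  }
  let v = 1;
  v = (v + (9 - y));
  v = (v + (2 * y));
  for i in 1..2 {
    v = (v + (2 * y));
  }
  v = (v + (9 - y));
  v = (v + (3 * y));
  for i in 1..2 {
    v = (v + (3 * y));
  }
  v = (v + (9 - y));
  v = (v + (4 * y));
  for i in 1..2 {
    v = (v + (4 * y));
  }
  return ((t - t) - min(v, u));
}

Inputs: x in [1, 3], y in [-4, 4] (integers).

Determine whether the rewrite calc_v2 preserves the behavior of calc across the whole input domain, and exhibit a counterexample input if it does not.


There is a counterexample at x=1, y=3: -18 on one side, 692 on the other.
calc: t := 3 | u := 18 | (((-x) + (-4 + u)) < (y + 7)): false | y := 54 | (!(((t * y) * (t + t)) <= (u * y))): false | y := 18 | v := 1 | iter k=2: | v := -8 | iter i=0: | v := 28 | iter i=1: | v := 64 | iter k=3: | v := 55 | iter i=0: | v := 109 | iter i=1: | v := 163 | iter k=4: | v := 154 | iter i=0: | v := 226 | iter i=1: | v := 298 | result -18
calc_v2: t := 3 | u := 18 | (((-x) + (-4 + u)) >= (y + 7)): true | y := 54 | (((t * y) * (t + t)) >= (u * y)): true | y := -48 | v := 1 | v := 58 | v := -38 | iter i=1: | v := -134 | v := -77 | v := -221 | iter i=1: | v := -365 | v := -308 | v := -500 | iter i=1: | v := -692 | result 692
verdict: not equivalent; witness: x=1, y=3


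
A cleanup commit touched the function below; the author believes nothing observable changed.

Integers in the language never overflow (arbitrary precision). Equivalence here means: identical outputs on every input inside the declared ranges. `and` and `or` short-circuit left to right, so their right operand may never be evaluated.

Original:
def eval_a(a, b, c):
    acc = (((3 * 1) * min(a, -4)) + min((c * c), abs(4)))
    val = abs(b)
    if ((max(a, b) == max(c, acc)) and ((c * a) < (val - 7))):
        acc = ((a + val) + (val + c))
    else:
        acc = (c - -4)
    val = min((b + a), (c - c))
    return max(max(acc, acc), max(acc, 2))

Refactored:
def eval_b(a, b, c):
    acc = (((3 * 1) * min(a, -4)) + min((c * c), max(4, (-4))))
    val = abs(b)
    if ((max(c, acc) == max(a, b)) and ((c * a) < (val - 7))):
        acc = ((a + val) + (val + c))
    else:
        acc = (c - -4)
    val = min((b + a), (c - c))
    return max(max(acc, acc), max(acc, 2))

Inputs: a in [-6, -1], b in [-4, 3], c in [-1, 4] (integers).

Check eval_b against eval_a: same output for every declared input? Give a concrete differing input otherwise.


The two are interchangeable: min/max/abs usage differs, plus constant usage differs, and every declared input agrees.
Spot check at a=-5, b=-1, c=4 — eval_a: acc = -11; val = 1; ((max(a, b) == max(c, acc)) and ((c * a) < (val - 7))) -> false; acc = 8; val = -6; return 8. eval_b: acc = -11; val = 1; ((max(c, acc) == max(a, b)) and ((c * a) < (val - 7))) -> false; acc = 8; val = -6; return 8. Both give 8.
Checked all 288 inputs in the declared domain: the outputs agree on every one.
verdict: equivalent


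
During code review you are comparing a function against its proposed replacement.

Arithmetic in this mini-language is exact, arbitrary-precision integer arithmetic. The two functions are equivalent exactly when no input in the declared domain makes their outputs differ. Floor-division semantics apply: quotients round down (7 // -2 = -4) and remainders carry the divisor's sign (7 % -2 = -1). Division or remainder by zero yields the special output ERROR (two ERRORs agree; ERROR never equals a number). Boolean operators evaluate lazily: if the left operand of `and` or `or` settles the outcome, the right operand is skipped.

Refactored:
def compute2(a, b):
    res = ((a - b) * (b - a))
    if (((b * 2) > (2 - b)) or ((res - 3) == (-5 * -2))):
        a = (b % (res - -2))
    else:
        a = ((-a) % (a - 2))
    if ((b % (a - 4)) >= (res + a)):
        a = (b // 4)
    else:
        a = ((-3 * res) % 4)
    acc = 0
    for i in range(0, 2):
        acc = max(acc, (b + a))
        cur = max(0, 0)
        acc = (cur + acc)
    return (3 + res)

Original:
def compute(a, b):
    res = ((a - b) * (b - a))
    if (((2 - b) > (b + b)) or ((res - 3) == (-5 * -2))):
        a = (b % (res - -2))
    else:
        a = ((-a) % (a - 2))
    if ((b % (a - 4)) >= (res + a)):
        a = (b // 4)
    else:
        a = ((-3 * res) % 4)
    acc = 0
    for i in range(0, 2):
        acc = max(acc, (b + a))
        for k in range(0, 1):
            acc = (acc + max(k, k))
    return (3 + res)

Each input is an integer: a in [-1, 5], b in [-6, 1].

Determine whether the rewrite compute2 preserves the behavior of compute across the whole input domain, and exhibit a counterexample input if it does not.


These are not equivalent — on a=2, b=-6 the outputs split (-61 vs ERROR).
compute: res=-64, then (((2 - b) > (b + b)) or ((res - 3) == (-5 * -2))) is true, then a=-6, then ((b % (a - 4)) >= (res + a)) is true, then a=-2, then acc=0, then (i=0), then acc=0, then (k=0), then acc=0, then (i=1), then acc=0, then (k=0), then acc=0, then returns -61
compute2: res=-64, then (((b * 2) > (2 - b)) or ((res - 3) == (-5 * -2))) is false, then a zero divisor aborts: ERROR
verdict: not equivalent; witness: a=2, b=-6


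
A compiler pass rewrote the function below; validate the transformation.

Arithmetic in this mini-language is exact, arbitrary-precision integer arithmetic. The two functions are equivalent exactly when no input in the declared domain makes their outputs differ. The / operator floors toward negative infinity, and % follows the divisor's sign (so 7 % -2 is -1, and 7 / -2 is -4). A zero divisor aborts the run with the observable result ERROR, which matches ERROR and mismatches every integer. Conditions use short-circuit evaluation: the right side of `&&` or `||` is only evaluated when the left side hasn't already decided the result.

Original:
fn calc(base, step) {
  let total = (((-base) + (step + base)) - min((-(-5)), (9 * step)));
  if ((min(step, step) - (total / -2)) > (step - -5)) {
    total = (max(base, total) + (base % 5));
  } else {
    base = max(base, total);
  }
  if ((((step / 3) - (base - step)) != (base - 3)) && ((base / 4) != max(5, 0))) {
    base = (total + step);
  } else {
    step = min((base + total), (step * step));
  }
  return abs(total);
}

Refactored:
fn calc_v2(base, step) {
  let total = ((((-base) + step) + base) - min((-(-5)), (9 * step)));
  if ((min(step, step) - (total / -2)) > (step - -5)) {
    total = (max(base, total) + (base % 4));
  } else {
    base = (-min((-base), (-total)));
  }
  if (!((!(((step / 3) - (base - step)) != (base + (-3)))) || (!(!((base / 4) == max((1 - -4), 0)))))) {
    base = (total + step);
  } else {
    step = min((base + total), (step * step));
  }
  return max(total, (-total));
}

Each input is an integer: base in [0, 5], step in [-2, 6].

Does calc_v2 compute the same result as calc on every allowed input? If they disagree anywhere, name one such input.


Consider the input base=4, step=-2.
calc: total=16, then ((min(step, step) - (total / -2)) > (step - -5)) is true, then total=20, then ((((step / 3) - (base - step)) != (base - 3)) && ((base / 4) != max(5, 0))) is true, then base=18, then returns 20
calc_v2: total=16, then ((min(step, step) - (total / -2)) > (step - -5)) is true, then total=16, then (!((!(((step / 3) - (base - step)) != (base + (-3)))) || (!(!((base / 4) == max((1 - -4), 0)))))) is true, then base=14, then returns 16
20 against 16: the behavior changed.
verdict: not equivalent; witness: base=4, step=-2


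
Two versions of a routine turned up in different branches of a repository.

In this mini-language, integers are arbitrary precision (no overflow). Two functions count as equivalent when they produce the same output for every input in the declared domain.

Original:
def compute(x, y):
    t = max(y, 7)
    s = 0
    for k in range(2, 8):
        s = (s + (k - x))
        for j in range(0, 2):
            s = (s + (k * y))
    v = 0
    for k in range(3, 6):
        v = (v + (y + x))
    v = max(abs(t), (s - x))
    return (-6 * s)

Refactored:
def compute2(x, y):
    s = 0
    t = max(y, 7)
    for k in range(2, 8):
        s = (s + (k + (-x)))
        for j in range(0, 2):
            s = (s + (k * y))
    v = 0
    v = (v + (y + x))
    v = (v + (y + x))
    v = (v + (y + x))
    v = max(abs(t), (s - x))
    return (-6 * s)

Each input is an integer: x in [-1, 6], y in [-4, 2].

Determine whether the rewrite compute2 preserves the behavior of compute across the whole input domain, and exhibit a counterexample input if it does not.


The two versions differ — the changes include loop structure differs, plus arithmetic usage differs, plus statement counts differ.
One worked example (x=4, y=1) — compute: t := 7 | s := 0 | iter k=2: | s := -2 | iter j=0: | s := 0 | iter j=1: | s := 2 | iter k=3: | s := 1 | iter j=0: | s := 4 | iter j=1: | s := 7 | iter k=4: | s := 7 | iter j=0: | s := 11 | iter j=1: | s := 15 | iter k=5: | s := 16 | iter j=0: | s := 21 | iter j=1: | s := 26 | iter k=6: | s := 28 | iter j=0: | s := 34 | iter j=1: | s := 40 | iter k=7: | s := 43 | iter j=0: | s := 50 | iter j=1: | s := 57 | v := 0 | iter k=3: | v := 5 | iter k=4: | v := 10 | iter k=5: | v := 15 | v := 53 | result -342; compute2: s := 0 | t := 7 | iter k=2: | s := -2 | iter j=0: | s := 0 | iter j=1: | s := 2 | iter k=3: | s := 1 | iter j=0: | s := 4 | iter j=1: | s := 7 | iter k=4: | s := 7 | iter j=0: | s := 11 | iter j=1: | s := 15 | iter k=5: | s := 16 | iter j=0: | s := 21 | iter j=1: | s := 26 | iter k=6: | s := 28 | iter j=0: | s := 34 | iter j=1: | s := 40 | iter k=7: | s := 43 | iter j=0: | s := 50 | iter j=1: | s := 57 | v := 0 | v := 5 | v := 10 | v := 15 | v := 53 | result -342; agreement on -342.
Across all 56 domain points the two functions coincide.
verdict: equivalent


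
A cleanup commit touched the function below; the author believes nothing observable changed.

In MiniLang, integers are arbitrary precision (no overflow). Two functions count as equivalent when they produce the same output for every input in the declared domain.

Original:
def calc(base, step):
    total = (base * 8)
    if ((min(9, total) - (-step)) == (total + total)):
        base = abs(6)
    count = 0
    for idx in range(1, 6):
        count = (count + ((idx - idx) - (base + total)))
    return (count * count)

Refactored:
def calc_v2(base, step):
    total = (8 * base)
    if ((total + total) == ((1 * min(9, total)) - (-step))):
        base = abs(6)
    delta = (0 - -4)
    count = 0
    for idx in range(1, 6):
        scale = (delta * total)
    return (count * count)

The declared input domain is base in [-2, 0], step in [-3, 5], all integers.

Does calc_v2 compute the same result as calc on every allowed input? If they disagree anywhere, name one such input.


base=-2, step=-3 yields 8100 from calc but 0 from calc_v2.
verdict: not equivalent; witness: base=-2, step=-3


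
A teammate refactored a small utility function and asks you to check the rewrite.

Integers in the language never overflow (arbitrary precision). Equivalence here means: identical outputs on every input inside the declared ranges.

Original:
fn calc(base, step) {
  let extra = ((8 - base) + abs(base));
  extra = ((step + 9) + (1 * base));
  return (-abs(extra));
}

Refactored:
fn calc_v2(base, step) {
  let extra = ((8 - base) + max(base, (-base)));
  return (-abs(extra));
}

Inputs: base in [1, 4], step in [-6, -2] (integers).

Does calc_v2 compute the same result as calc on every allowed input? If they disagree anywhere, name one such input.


These are not equivalent — on base=1, step=-6 the outputs split (-4 vs -8).
calc: extra := 8 | extra := 4 | result -4
calc_v2: extra := 8 | result -8
verdict: not equivalent; witness: base=1, step=-6


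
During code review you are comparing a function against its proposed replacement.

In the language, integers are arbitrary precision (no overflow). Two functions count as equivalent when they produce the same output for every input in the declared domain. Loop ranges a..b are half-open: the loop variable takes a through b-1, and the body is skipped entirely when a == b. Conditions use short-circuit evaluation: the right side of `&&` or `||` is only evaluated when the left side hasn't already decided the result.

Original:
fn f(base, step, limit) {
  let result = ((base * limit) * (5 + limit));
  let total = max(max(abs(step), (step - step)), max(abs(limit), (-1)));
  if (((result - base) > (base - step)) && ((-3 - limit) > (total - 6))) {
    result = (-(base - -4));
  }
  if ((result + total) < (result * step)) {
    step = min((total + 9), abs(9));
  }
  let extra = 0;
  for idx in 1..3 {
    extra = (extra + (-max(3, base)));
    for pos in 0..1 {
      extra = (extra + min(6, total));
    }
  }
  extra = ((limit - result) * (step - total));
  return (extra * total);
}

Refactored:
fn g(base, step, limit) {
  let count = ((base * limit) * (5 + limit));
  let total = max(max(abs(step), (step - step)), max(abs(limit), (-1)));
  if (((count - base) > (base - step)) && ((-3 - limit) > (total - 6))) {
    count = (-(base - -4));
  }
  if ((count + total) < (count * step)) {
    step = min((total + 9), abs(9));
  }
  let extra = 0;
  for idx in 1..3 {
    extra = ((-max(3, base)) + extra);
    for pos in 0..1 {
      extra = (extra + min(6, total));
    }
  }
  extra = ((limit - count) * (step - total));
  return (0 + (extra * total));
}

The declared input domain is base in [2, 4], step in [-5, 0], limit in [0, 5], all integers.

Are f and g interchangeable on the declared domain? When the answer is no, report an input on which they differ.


This is a faithful refactor — constant usage differs; also local variable names differ; also arithmetic usage differs, but the computed results match everywhere.
Tracing base=3, step=-4, limit=1: f: result := 18 | total := 4 | (((result - base) > (base - step)) && ((-3 - limit) > (total - 6))): false | ((result + total) < (result * step)): false | extra := 0 | iter idx=1: | extra := -3 | iter pos=0: | extra := 1 | iter idx=2: | extra := -2 | iter pos=0: | extra := 2 | extra := 136 | result 544 | g: count := 18 | total := 4 | (((count - base) > (base - step)) && ((-3 - limit) > (total - 6))): false | ((count + total) < (count * step)): false | extra := 0 | iter idx=1: | extra := -3 | iter pos=0: | extra := 1 | iter idx=2: | extra := -2 | iter pos=0: | extra := 2 | extra := 136 | result 544 — matching result 544.
Sweeping the whole domain (108 inputs) finds no disagreement.
verdict: equivalent


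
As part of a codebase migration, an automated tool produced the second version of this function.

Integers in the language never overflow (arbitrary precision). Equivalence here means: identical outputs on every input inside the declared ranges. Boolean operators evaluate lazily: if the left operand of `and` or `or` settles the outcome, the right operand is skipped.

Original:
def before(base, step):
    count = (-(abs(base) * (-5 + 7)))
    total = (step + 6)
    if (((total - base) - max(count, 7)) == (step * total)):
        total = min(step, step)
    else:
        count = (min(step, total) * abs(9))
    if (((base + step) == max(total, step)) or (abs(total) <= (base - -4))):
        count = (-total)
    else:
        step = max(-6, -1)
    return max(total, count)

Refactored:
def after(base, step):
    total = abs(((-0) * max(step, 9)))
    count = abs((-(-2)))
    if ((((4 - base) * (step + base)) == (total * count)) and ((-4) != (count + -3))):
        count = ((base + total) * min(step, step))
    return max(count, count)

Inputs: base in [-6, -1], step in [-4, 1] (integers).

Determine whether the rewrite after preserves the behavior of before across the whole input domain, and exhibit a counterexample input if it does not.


The rewrite breaks on base=-6, step=-3, where the results are 3 and 2.
before: count becomes -12; next total becomes 3; next (((total - base) - max(count, 7)) == (step * total)) evaluates to false; next count becomes -27; next (((base + step) == max(total, step)) or (abs(total) <= (base - -4))) evaluates to false; next step becomes -1; next final value 3
after: total becomes 0; next count becomes 2; next ((((4 - base) * (step + base)) == (total * count)) and ((-4) != (count + -3))) evaluates to false; next final value 2
verdict: not equivalent; witness: base=-6, step=-3


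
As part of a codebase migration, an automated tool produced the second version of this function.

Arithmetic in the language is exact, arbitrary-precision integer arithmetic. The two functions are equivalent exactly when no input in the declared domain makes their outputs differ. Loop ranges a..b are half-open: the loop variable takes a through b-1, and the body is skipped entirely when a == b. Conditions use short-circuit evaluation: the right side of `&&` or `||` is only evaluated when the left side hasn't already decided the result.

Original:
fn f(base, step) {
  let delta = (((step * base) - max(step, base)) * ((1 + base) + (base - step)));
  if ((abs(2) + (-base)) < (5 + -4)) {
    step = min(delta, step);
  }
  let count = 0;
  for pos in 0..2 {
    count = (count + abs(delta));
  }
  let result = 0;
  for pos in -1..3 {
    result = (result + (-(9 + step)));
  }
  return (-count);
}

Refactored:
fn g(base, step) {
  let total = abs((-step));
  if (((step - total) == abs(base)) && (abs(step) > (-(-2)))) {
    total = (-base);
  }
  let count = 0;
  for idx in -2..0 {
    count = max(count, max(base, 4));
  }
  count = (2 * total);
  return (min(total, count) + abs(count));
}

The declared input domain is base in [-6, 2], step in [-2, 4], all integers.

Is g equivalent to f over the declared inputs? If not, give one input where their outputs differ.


Try base=-6, step=-2.
f: delta becomes -126; next ((abs(2) + (-base)) < (5 + -4)) evaluates to false; next count becomes 0; next at pos=0:; next count becomes 126; next at pos=1:; next count becomes 252; next result becomes 0; next at pos=-1:; next result becomes -7; next at pos=0:; next result becomes -14; next at pos=1:; next result becomes -21; next at pos=2:; next result becomes -28; next final value -252
g: total becomes 2; next (((step - total) == abs(base)) && (abs(step) > (-(-2)))) evaluates to false; next count becomes 0; next at idx=-2:; next count becomes 4; next at idx=-1:; next count becomes 4; next count becomes 4; next final value 6
-252 vs 6 — the two versions disagree here.
verdict: not equivalent; witness: base=-6, step=-2


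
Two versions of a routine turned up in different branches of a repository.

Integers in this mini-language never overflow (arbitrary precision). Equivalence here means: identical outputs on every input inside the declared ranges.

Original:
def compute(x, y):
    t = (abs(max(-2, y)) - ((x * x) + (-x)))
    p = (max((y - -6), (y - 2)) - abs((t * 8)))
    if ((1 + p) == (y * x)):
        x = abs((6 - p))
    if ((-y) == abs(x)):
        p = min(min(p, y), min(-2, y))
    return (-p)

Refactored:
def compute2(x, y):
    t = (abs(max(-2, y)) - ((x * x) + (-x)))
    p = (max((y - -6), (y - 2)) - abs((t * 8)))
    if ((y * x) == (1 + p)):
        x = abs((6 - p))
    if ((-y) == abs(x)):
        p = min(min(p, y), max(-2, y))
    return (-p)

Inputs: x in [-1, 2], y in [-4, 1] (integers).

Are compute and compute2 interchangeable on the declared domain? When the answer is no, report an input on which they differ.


At x=0, y=0: compute gives 2, compute2 gives 0.
verdict: not equivalent; witness: x=0, y=0


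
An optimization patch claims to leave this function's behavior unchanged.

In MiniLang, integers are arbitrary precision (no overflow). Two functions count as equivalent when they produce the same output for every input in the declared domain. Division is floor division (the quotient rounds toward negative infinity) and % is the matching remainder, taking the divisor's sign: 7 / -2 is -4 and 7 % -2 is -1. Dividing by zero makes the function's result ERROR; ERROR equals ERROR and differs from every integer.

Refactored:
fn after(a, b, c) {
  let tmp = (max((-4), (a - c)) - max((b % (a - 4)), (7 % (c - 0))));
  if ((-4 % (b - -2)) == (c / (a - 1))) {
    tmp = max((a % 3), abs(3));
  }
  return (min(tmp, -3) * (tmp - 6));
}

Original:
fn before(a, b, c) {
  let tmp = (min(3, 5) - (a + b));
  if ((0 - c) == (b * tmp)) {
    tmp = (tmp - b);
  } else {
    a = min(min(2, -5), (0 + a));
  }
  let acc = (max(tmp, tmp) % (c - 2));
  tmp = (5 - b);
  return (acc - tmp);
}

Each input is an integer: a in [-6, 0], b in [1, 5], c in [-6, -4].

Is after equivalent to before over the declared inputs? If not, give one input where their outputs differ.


On input a=-6, b=1, c=-6, before returns -4 while after returns 3.
verdict: not equivalent; witness: a=-6, b=1, c=-6


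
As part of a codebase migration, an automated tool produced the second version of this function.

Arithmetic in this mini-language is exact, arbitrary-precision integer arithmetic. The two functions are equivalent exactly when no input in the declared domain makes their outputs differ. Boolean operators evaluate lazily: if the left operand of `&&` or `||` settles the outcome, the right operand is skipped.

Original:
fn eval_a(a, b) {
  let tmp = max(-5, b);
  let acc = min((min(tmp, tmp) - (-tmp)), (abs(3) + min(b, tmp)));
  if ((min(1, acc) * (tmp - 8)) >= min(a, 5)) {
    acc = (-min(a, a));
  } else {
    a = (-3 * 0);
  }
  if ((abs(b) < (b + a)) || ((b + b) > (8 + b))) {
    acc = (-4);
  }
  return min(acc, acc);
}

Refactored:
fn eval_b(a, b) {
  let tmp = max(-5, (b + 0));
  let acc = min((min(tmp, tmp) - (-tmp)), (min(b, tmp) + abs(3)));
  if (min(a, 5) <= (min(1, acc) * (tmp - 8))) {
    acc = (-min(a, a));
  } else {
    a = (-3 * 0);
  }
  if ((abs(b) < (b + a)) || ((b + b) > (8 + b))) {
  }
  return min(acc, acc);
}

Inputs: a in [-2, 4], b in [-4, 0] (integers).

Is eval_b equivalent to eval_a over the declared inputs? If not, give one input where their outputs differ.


There is a counterexample at a=3, b=-1: -4 on one side, -3 on the other.
eval_a: tmp becomes -1; next acc becomes -2; next ((min(1, acc) * (tmp - 8)) >= min(a, 5)) evaluates to true; next acc becomes -3; next ((abs(b) < (b + a)) || ((b + b) > (8 + b))) evaluates to true; next acc becomes -4; next final value -4
eval_b: tmp becomes -1; next acc becomes -2; next (min(a, 5) <= (min(1, acc) * (tmp - 8))) evaluates to true; next acc becomes -3; next ((abs(b) < (b + a)) || ((b + b) > (8 + b))) evaluates to true; next final value -3
verdict: not equivalent; witness: a=3, b=-1


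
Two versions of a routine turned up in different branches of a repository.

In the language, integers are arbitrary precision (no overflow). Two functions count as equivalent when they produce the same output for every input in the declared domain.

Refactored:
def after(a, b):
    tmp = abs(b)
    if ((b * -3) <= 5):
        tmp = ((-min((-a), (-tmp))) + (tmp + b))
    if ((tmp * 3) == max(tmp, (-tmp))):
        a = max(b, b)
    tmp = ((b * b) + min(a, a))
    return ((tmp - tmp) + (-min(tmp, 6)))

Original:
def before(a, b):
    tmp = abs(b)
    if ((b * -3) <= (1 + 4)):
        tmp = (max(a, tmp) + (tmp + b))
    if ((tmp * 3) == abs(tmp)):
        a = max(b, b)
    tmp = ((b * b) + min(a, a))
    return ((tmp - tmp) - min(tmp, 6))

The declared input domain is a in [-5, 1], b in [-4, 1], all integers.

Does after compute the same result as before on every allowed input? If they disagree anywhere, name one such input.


Comparing the listings, the differences include: arithmetic usage differs; and min/max/abs usage differs; and constant usage differs.
One worked example (a=1, b=-1) — before: tmp becomes 1; next ((b * -3) <= (1 + 4)) evaluates to true; next tmp becomes 1; next ((tmp * 3) == abs(tmp)) evaluates to false; next tmp becomes 2; next final value -2; after: tmp becomes 1; next ((b * -3) <= 5) evaluates to true; next tmp becomes 1; next ((tmp * 3) == max(tmp, (-tmp))) evaluates to false; next tmp becomes 2; next final value -2; agreement on -2.
An exhaustive pass over the 42 declared inputs shows identical outputs.
verdict: equivalent


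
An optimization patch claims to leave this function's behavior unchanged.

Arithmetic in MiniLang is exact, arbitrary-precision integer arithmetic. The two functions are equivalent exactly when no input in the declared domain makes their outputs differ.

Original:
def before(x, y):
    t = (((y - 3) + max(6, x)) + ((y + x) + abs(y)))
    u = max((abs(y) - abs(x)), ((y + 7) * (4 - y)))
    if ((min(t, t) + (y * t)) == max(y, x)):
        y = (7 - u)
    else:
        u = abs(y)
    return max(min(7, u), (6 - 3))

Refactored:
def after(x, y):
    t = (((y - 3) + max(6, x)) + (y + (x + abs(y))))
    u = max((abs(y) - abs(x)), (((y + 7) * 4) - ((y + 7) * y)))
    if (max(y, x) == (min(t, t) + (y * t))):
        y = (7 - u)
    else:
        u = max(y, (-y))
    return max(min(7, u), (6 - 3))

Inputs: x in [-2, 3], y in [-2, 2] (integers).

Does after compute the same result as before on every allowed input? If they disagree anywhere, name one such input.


Comparing the listings, the differences include: arithmetic usage differs; constant usage differs; min/max/abs usage differs.
Tracing x=-1, y=0: before: t = 2; u = 28; ((min(t, t) + (y * t)) == max(y, x)) -> false; u = 0; return 3 | after: t = 2; u = 28; (max(y, x) == (min(t, t) + (y * t))) -> false; u = 0; return 3 — matching result 3.
An exhaustive pass over the 30 declared inputs shows identical outputs.
verdict: equivalent


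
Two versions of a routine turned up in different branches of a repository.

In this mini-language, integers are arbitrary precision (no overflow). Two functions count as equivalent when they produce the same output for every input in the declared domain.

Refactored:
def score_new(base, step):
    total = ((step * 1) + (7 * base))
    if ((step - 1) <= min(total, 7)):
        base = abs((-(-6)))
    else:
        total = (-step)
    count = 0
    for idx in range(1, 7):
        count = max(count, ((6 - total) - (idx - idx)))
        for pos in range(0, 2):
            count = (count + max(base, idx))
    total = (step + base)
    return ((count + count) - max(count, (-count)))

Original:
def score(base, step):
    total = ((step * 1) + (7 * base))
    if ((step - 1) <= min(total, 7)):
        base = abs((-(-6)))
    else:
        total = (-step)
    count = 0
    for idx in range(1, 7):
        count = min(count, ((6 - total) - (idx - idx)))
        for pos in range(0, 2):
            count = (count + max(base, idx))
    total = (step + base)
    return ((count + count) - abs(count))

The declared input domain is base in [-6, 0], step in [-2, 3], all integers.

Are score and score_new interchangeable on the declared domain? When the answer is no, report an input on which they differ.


Try base=-6, step=-2.
score: total := -44 | ((step - 1) <= min(total, 7)): false | total := 2 | count := 0 | iter idx=1: | count := 0 | iter pos=0: | count := 1 | iter pos=1: | count := 2 | iter idx=2: | count := 2 | iter pos=0: | count := 4 | iter pos=1: | count := 6 | iter idx=3: | count := 4 | iter pos=0: | count := 7 | iter pos=1: | count := 10 | iter idx=4: | count := 4 | iter pos=0: | count := 8 | iter pos=1: | count := 12 | iter idx=5: | count := 4 | iter pos=0: | count := 9 | iter pos=1: | count := 14 | iter idx=6: | count := 4 | iter pos=0: | count := 10 | iter pos=1: | count := 16 | total := -8 | result 16
score_new: total := -44 | ((step - 1) <= min(total, 7)): false | total := 2 | count := 0 | iter idx=1: | count := 4 | iter pos=0: | count := 5 | iter pos=1: | count := 6 | iter idx=2: | count := 6 | iter pos=0: | count := 8 | iter pos=1: | count := 10 | iter idx=3: | count := 10 | iter pos=0: | count := 13 | iter pos=1: | count := 16 | iter idx=4: | count := 16 | iter pos=0: | count := 20 | iter pos=1: | count := 24 | iter idx=5: | count := 24 | iter pos=0: | count := 29 | iter pos=1: | count := 34 | iter idx=6: | count := 34 | iter pos=0: | count := 40 | iter pos=1: | count := 46 | total := -8 | result 46
16 vs 46 — the two versions disagree here.
verdict: not equivalent; witness: base=-6, step=-2


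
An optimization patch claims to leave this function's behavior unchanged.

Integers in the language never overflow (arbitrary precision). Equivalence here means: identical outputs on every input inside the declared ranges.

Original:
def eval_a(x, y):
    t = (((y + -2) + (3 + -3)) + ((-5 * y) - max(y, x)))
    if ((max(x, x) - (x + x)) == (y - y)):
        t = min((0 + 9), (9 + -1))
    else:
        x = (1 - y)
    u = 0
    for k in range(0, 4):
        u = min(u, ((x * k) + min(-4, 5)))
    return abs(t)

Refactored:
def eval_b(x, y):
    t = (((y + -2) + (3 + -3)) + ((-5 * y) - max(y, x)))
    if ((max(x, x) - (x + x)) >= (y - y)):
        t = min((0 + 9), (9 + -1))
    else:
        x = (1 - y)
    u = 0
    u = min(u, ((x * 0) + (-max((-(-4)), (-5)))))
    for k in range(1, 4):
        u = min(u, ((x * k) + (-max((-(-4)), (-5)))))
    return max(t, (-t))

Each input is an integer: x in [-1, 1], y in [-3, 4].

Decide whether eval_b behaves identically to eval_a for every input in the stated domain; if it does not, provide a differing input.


At x=-1, y=-3: eval_a gives 11, eval_b gives 8.
verdict: not equivalent; witness: x=-1, y=-3


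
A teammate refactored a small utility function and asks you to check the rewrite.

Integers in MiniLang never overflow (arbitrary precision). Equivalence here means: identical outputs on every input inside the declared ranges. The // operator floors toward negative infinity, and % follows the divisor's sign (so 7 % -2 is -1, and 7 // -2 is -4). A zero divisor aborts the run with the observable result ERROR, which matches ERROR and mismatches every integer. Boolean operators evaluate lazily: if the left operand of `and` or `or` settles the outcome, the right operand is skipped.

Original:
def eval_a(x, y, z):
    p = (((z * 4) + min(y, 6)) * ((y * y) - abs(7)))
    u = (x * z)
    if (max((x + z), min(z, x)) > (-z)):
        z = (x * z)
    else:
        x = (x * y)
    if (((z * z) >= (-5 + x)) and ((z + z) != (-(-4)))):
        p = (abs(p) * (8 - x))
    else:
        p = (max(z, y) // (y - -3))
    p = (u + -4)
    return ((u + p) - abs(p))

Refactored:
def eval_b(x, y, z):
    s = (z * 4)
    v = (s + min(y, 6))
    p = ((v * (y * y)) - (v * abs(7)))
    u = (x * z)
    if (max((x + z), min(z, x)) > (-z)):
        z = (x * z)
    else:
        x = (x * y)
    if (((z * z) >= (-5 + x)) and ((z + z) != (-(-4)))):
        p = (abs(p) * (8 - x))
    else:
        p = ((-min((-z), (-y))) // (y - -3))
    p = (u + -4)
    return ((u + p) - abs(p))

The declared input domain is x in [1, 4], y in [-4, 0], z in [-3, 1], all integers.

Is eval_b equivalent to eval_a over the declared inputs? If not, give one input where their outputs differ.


Differences: min/max/abs usage differs, statement counts differ, arithmetic usage differs, local variable names differ — yet all 100 inputs agree.
verdict: equivalent


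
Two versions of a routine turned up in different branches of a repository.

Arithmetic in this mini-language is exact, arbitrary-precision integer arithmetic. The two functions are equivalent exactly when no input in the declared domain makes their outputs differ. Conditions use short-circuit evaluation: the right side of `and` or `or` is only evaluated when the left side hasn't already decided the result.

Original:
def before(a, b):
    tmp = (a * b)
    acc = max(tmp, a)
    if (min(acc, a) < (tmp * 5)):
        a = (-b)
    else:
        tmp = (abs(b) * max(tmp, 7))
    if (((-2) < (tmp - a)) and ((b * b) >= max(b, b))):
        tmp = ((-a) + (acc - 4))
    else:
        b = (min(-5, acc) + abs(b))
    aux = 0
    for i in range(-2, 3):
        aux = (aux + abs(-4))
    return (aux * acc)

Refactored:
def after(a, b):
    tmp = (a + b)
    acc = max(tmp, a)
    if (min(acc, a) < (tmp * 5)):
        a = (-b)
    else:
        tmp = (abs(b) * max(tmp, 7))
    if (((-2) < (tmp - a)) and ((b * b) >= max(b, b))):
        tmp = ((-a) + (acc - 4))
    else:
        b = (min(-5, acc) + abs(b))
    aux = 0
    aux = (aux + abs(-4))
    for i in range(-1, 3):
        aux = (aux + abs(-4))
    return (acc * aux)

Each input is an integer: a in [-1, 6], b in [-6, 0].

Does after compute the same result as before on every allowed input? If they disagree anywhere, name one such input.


On input a=-1, b=-6, before returns 120 while after returns -20.
verdict: not equivalent; witness: a=-1, b=-6


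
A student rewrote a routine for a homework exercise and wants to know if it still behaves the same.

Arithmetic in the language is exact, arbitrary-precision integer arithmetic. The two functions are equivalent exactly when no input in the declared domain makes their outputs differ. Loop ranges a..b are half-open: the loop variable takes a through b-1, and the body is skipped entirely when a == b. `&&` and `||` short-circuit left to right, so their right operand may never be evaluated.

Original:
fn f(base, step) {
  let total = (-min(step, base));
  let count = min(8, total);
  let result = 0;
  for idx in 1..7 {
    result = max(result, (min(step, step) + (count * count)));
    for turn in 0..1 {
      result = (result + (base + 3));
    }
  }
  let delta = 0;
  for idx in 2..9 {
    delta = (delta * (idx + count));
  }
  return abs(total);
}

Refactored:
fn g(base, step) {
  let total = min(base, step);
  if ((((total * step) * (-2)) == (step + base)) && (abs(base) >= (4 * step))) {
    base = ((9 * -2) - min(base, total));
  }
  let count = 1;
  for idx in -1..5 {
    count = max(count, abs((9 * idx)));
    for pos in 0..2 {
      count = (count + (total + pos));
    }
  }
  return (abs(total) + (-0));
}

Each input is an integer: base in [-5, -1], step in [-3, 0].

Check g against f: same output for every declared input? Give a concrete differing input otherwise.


Despite the structural differences, no declared input separates them.
One worked example (base=-2, step=-2) — f: total becomes 2; next count becomes 2; next result becomes 0; next at idx=1:; next result becomes 2; next at turn=0:; next result becomes 3; next at idx=2:; next result becomes 3; next at turn=0:; next result becomes 4; next at idx=3:; next result becomes 4; next at turn=0:; next result becomes 5; next at idx=4:; next result becomes 5; next at turn=0:; next result becomes 6; next at idx=5:; next result becomes 6; next at turn=0:; next result becomes 7; next at idx=6:; next result becomes 7; next at turn=0:; next result becomes 8; next delta becomes 0; next at idx=2:; next delta becomes 0; next at idx=3:; next delta becomes 0; next at idx=4:; next delta becomes 0; next at idx=5:; next delta becomes 0; next at idx=6:; next delta becomes 0; next at idx=7:; next delta becomes 0; next at idx=8:; next delta becomes 0; next final value 2; g: total becomes -2; next ((((total * step) * (-2)) == (step + base)) && (abs(base) >= (4 * step))) evaluates to false; next count becomes 1; next at idx=-1:; next count becomes 9; next at pos=0:; next count becomes 7; next at pos=1:; next count becomes 6; next at idx=0:; next count becomes 6; next at pos=0:; next count becomes 4; next at pos=1:; next count becomes 3; next at idx=1:; next count becomes 9; next at pos=0:; next count becomes 7; next at pos=1:; next count becomes 6; next at idx=2:; next count becomes 18; next at pos=0:; next count becomes 16; next at pos=1:; next count becomes 15; next at idx=3:; next count becomes 27; next at pos=0:; next count becomes 25; next at pos=1:; next count becomes 24; next at idx=4:; next count becomes 36; next at pos=0:; next count becomes 34; next at pos=1:; next count becomes 33; next final value 2; agreement on 2.
Sweeping the whole domain (20 inputs) finds no disagreement.
verdict: equivalent


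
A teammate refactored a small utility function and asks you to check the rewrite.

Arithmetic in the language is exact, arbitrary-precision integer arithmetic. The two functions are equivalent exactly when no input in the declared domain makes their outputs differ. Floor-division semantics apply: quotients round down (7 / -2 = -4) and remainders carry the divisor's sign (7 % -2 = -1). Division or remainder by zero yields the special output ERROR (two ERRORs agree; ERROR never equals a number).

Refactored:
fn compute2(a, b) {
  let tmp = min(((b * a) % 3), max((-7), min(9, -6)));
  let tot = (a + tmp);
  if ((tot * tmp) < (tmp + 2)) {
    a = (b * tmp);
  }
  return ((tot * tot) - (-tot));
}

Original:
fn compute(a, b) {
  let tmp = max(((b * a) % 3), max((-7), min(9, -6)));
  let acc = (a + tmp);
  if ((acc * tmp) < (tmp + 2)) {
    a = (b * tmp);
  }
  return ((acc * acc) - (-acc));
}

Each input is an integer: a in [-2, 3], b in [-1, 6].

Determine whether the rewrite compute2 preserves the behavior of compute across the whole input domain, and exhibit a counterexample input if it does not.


Try a=-2, b=-1.
compute: tmp := 2 | acc := 0 | ((acc * tmp) < (tmp + 2)): true | a := -2 | result 0
compute2: tmp := -6 | tot := -8 | ((tot * tmp) < (tmp + 2)): false | result 56
0 != 56, so the rewrite changes behavior.
verdict: not equivalent; witness: a=-2, b=-1


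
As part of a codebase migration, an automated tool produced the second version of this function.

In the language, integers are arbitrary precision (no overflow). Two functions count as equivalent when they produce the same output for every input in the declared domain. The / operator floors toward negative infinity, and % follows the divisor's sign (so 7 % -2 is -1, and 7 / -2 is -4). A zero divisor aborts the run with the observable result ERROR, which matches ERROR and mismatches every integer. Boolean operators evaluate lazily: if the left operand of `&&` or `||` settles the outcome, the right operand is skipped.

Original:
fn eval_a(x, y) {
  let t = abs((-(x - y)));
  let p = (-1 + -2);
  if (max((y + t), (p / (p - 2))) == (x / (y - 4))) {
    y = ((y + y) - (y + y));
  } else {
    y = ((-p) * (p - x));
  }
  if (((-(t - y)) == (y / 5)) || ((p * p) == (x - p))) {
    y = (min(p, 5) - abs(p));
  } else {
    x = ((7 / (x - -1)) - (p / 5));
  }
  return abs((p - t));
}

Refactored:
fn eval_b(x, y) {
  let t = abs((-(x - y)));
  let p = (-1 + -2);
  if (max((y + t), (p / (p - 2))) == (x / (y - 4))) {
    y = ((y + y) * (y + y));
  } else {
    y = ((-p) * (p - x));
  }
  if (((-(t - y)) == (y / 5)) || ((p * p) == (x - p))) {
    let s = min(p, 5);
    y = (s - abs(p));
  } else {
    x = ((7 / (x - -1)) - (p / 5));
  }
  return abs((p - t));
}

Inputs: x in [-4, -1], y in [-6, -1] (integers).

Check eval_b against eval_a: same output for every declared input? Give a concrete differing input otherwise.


Consider the input x=-1, y=-1.
eval_a: t=0, then p=-3, then (max((y + t), (p / (p - 2))) == (x / (y - 4))) is true, then y=0, then (((-(t - y)) == (y / 5)) || ((p * p) == (x - p))) is true, then y=-6, then returns 3
eval_b: t=0, then p=-3, then (max((y + t), (p / (p - 2))) == (x / (y - 4))) is true, then y=4, then (((-(t - y)) == (y / 5)) || ((p * p) == (x - p))) is false, then a zero divisor aborts: ERROR
3 vs ERROR — the two versions disagree here.
verdict: not equivalent; witness: x=-1, y=-1
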